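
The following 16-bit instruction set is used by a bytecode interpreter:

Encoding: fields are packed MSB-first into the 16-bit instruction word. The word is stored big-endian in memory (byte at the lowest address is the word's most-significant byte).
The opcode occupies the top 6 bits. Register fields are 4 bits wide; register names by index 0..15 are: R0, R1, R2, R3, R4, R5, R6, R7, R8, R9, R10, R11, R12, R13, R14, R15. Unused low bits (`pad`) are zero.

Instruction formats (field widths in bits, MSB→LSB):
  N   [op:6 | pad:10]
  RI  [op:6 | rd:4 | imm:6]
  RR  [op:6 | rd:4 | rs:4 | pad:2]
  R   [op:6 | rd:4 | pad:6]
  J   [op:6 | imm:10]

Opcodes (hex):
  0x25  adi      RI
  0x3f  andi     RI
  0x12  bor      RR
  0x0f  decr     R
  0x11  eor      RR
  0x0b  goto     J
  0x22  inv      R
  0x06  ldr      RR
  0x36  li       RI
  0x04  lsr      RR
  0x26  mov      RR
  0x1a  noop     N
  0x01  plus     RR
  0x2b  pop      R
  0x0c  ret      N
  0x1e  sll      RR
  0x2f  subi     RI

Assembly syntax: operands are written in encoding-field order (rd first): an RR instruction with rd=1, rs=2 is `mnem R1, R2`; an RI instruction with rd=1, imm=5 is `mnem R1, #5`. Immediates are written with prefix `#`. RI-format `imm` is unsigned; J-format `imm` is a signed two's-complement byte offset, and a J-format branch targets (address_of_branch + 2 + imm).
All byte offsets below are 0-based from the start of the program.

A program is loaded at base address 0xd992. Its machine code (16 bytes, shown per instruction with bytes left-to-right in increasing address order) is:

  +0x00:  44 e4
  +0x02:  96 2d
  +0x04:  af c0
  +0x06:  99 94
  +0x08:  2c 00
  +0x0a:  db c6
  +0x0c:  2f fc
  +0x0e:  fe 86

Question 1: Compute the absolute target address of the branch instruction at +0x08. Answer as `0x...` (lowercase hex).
@+08  big-endian(2c 00) = 0x2c00
  top 6b → 0xb → goto [J]
  imm@[9:0]=0x0 ⇒ #0
  target = base 0xd992 + off 0x08 + 2 + imm 0 = 0xd99c

0xd99c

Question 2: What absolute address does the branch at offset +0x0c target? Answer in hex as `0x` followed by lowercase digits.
@+0c  big-endian(2f fc) = 0x2ffc
  top 6b → 0xb → goto [J]
  imm: (w>>0)&0x3ff=0x3fc (s10→-4) → #-4
  target = base 0xd992 + off 0x0c + 2 + imm -4 = 0xd99c

0xd99c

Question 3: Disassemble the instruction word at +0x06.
off 0x06: read 99 94 as big → 0x9994
  top 6b → 0x26 → mov [RR]
  rd@[9:6]=0x6 ⇒ R6
  rs@[5:2]=0x5 ⇒ R5

mov R6, R5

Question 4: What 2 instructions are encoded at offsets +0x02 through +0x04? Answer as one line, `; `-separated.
adi R8, #45; pop R15

off 0x02: read 96 2d as big → 0x962d
  opcode bits[15:10]=0x25: adi/RI
  [9:6] rd=8 = R8
  [5:0] imm=45 = #45
off 0x04: read af c0 as big → 0xafc0
  opcode bits[15:10]=0x2b: pop/R
  [9:6] rd=15 = R15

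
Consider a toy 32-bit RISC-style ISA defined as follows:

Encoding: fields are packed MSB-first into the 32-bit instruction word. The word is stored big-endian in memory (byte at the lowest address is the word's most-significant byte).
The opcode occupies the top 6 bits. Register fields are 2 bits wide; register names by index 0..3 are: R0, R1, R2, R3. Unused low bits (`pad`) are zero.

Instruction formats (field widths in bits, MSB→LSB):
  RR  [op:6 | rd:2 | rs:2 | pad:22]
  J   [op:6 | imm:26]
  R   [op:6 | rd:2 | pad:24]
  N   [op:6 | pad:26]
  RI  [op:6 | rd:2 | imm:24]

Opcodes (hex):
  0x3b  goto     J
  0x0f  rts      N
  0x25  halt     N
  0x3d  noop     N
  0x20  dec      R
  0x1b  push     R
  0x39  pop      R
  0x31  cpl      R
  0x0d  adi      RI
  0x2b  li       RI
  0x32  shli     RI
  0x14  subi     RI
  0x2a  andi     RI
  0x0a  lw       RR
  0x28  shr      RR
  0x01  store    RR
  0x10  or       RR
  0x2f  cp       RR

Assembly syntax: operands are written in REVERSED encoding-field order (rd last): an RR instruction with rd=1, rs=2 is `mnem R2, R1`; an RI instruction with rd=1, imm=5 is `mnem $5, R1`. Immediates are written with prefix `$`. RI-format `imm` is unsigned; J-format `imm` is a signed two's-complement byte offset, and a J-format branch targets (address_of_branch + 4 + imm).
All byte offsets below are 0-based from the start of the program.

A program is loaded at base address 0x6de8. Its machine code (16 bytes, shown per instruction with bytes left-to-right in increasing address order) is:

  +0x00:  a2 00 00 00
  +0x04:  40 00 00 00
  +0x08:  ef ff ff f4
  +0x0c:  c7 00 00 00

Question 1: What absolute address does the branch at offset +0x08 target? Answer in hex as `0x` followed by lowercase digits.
0x6de8

off 0x08: read ef ff ff f4 as big → 0xeffffff4
  op=0xeffffff4>>26=0x3b ⇒ goto (J)
  [25:0] imm=67108852 (s26→-12) = $-12
  target = base 0x6de8 + off 0x08 + 4 + imm -12 = 0x6de8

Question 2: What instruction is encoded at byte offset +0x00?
shr R0, R2

off 0x00: read a2 00 00 00 as big → 0xa2000000
  op=0xa2000000>>26=0x28 ⇒ shr (RR)
  rd: (w>>24)&0x3=0x2 → R2
  rs: (w>>22)&0x3=0x0 → R0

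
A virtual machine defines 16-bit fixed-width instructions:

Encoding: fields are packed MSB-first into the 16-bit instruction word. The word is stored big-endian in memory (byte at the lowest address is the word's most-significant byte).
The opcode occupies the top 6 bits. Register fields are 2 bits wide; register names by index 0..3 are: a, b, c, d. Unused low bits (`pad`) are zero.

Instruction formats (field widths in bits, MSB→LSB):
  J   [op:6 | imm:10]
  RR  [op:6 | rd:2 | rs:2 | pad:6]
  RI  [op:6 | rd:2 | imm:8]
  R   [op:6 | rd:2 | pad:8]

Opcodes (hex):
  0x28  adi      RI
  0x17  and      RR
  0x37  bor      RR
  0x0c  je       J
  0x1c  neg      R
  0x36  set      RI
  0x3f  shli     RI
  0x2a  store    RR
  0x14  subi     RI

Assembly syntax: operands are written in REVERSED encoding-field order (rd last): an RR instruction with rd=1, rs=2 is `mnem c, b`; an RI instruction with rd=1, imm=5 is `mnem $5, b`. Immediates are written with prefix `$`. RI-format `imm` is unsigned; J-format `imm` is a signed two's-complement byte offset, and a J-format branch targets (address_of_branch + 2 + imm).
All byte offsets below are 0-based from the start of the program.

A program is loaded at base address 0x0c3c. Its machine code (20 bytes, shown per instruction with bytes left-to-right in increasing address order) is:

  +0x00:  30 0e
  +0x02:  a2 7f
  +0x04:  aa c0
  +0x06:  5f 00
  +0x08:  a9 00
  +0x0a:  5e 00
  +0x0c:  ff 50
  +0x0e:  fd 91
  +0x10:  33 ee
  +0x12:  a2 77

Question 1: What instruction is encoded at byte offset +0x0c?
[0c] ff 50 → 0xff50
  opcode bits[15:10]=0x3f: shli/RI
  rd: (w>>8)&0x3=0x3 → d
  imm: (w>>0)&0xff=0x50 → $80

shli $80, d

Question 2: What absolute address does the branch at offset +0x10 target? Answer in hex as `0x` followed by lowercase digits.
[10] 33 ee → 0x33ee
  opcode bits[15:10]=0xc: je/J
  imm@[9:0]=0x3ee (s10→-18) ⇒ $-18
  target = base 0x0c3c + off 0x10 + 2 + imm -18 = 0x0c3c

0x0c3c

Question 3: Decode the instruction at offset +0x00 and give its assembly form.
je $14

+0x00: 30 0e ⇒ word 0x300e (big)
  opcode bits[15:10]=0xc: je/J
  imm@[9:0]=0xe ⇒ $14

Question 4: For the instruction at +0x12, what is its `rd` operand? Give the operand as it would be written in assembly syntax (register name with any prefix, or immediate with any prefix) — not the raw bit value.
c

off 0x12: read a2 77 as big → 0xa277
  opcode bits[15:10]=0x28: adi/RI
  rd@[9:8]=0x2 ⇒ c
  imm@[7:0]=0x77 ⇒ $119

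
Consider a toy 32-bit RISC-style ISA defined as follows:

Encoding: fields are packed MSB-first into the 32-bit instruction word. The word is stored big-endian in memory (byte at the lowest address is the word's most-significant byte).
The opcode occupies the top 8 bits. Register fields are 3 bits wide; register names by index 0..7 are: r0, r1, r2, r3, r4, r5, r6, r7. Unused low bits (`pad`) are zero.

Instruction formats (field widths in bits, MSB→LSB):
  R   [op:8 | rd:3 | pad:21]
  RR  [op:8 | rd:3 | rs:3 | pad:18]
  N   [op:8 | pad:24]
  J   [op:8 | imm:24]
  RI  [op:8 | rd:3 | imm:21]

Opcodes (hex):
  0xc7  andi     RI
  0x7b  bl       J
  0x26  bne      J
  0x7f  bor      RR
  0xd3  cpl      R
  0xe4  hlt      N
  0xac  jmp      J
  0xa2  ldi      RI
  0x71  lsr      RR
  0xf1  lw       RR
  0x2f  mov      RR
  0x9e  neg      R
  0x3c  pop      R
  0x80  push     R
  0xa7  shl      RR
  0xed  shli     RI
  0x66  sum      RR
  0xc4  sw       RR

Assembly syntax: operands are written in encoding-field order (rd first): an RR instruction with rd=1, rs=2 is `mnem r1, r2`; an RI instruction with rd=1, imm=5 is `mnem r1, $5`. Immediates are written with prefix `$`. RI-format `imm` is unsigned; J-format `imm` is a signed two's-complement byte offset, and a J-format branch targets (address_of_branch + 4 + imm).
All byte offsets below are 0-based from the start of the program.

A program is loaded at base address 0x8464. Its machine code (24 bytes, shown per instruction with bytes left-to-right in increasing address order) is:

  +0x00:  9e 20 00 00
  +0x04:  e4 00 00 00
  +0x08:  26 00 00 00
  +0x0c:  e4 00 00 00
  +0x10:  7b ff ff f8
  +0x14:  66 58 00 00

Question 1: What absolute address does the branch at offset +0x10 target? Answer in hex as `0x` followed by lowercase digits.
+0x10: 7b ff ff f8 ⇒ word 0x7bfffff8 (big)
  top 8b → 0x7b → bl [J]
  imm@[23:0]=0xfffff8 (s24→-8) ⇒ $-8
  target = base 0x8464 + off 0x10 + 4 + imm -8 = 0x8470

0x8470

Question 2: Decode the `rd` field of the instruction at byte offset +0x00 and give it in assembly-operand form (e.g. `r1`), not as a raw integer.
@+00  big-endian(9e 20 00 00) = 0x9e200000
  opcode bits[31:24]=0x9e: neg/R
  [23:21] rd=1 = r1

r1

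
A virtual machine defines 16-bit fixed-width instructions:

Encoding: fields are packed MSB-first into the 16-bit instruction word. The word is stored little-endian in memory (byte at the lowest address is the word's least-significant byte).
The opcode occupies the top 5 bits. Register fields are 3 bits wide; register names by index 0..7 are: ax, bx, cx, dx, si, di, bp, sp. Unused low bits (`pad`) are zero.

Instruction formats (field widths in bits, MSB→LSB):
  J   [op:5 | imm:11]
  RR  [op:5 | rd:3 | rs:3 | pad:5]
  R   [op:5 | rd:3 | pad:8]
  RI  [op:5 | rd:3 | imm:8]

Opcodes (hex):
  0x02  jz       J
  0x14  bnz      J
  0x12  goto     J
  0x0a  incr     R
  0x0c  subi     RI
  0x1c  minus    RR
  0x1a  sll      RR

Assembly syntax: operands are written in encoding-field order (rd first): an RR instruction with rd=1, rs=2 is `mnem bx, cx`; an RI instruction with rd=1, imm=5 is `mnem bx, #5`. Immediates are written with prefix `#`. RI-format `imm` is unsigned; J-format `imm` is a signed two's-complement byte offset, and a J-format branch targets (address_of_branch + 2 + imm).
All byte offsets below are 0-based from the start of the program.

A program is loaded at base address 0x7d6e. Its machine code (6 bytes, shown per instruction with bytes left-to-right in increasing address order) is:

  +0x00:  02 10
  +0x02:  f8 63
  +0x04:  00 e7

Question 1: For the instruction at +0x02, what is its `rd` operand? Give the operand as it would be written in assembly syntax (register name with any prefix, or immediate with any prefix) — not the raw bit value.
+0x02: f8 63 ⇒ word 0x63f8 (little)
  opcode bits[15:11]=0xc: subi/RI
  rd: (w>>8)&0x7=0x3 → dx
  imm: (w>>0)&0xff=0xf8 → #248

dx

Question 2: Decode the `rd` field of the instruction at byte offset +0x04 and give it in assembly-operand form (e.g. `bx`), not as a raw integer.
off 0x04: read 00 e7 as little → 0xe700
  top 5b → 0x1c → minus [RR]
  rd@[10:8]=0x7 ⇒ sp
  rs@[7:5]=0x0 ⇒ ax

sp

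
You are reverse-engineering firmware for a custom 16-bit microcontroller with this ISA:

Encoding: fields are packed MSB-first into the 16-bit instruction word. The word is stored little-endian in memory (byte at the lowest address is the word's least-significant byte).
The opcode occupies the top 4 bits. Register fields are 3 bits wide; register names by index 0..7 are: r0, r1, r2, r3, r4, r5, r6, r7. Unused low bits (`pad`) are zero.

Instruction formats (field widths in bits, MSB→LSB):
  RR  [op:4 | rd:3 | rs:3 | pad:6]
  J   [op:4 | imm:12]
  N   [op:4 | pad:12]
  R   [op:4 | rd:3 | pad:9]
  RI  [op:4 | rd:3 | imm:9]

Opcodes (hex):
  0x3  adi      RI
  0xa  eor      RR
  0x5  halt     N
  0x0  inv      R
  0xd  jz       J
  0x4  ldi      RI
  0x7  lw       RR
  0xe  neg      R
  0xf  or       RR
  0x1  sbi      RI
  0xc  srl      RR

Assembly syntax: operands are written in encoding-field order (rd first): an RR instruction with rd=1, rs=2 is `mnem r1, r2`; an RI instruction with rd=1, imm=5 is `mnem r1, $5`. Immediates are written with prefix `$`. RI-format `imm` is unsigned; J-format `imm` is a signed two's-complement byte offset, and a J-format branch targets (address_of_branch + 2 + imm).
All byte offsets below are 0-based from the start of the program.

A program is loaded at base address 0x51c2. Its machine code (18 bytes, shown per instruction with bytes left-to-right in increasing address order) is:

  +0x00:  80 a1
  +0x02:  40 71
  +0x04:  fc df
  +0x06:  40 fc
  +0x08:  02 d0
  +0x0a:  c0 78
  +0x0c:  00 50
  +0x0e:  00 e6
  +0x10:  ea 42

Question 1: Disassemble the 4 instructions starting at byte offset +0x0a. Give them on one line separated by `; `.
lw r4, r3; halt; neg r3; ldi r1, $234

+0x0a: c0 78 ⇒ word 0x78c0 (little)
  top 4b → 0x7 → lw [RR]
  rd: (w>>9)&0x7=0x4 → r4
  rs: (w>>6)&0x7=0x3 → r3
+0x0c: 00 50 ⇒ word 0x5000 (little)
  top 4b → 0x5 → halt [N]
+0x0e: 00 e6 ⇒ word 0xe600 (little)
  top 4b → 0xe → neg [R]
  rd: (w>>9)&0x7=0x3 → r3
+0x10: ea 42 ⇒ word 0x42ea (little)
  top 4b → 0x4 → ldi [RI]
  rd: (w>>9)&0x7=0x1 → r1
  imm: (w>>0)&0x1ff=0xea → $234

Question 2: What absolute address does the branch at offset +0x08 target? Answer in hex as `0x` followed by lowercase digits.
0x51ce

[08] 02 d0 → 0xd002
  op=0xd002>>12=0xd ⇒ jz (J)
  imm: (w>>0)&0xfff=0x2 → $2
  target = base 0x51c2 + off 0x08 + 2 + imm 2 = 0x51ce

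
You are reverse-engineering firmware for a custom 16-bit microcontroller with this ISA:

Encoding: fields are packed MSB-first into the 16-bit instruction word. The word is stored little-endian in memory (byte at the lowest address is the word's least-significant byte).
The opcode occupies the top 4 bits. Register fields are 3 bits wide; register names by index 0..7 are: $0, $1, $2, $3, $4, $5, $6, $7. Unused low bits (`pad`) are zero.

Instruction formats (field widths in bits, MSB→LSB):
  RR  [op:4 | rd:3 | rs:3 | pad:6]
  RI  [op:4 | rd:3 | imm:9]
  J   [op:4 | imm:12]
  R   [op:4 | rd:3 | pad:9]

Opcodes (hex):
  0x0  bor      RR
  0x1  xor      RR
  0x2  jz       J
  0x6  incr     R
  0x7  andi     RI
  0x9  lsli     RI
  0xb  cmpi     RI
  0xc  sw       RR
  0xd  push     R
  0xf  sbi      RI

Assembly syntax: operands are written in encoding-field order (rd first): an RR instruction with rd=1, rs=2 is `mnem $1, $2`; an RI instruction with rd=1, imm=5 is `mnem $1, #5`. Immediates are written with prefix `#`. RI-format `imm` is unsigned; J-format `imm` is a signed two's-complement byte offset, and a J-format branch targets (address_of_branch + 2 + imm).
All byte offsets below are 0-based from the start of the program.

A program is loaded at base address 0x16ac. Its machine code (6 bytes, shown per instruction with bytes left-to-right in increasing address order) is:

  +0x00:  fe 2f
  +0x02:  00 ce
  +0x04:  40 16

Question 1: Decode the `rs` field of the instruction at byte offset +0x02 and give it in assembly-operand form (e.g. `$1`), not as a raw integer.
@+02  little-endian(00 ce) = 0xce00
  op=0xce00>>12=0xc ⇒ sw (RR)
  rd: (w>>9)&0x7=0x7 → $7
  rs: (w>>6)&0x7=0x0 → $0

$0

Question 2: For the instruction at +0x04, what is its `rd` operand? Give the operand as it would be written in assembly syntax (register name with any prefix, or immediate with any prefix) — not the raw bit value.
@+04  little-endian(40 16) = 0x1640
  top 4b → 0x1 → xor [RR]
  rd@[11:9]=0x3 ⇒ $3
  rs@[8:6]=0x1 ⇒ $1

$3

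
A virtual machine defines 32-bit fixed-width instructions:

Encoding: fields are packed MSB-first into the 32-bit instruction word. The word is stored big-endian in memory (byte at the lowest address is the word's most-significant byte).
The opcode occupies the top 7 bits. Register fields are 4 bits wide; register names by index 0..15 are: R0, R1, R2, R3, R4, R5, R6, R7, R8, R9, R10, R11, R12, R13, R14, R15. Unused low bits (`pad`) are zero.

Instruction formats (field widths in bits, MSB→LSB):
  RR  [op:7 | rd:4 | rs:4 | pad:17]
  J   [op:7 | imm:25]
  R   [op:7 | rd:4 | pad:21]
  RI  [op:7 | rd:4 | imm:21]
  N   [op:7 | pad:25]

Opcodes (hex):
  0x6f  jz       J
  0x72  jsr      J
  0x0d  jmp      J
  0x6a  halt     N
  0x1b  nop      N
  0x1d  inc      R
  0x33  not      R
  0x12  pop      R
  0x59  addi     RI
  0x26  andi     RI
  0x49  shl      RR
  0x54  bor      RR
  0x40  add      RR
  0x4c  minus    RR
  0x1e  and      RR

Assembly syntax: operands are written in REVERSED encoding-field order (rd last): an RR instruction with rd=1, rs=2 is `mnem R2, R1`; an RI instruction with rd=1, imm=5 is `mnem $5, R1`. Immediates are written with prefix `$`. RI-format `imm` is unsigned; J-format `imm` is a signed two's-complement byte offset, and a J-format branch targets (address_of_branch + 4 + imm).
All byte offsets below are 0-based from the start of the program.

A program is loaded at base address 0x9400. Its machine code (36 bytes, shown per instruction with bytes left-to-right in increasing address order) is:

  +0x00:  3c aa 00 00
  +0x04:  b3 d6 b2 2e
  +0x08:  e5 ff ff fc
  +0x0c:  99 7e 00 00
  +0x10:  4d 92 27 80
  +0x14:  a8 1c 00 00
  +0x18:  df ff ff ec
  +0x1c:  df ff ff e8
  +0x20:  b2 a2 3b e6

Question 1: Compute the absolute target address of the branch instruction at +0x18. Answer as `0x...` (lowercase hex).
[18] df ff ff ec → 0xdfffffec
  top 7b → 0x6f → jz [J]
  [24:0] imm=33554412 (s25→-20) = $-20
  target = base 0x9400 + off 0x18 + 4 + imm -20 = 0x9408

0x9408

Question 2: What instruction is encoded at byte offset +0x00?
+0x00: 3c aa 00 00 ⇒ word 0x3caa0000 (big)
  opcode bits[31:25]=0x1e: and/RR
  rd@[24:21]=0x5 ⇒ R5
  rs@[20:17]=0x5 ⇒ R5

and R5, R5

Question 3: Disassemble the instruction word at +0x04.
[04] b3 d6 b2 2e → 0xb3d6b22e
  top 7b → 0x59 → addi [RI]
  [24:21] rd=14 = R14
  [20:0] imm=1487406 = $1487406

addi $1487406, R14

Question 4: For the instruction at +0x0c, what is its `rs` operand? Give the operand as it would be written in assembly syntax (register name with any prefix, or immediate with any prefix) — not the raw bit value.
R15

@+0c  big-endian(99 7e 00 00) = 0x997e0000
  op=0x997e0000>>25=0x4c ⇒ minus (RR)
  rd@[24:21]=0xb ⇒ R11
  rs@[20:17]=0xf ⇒ R15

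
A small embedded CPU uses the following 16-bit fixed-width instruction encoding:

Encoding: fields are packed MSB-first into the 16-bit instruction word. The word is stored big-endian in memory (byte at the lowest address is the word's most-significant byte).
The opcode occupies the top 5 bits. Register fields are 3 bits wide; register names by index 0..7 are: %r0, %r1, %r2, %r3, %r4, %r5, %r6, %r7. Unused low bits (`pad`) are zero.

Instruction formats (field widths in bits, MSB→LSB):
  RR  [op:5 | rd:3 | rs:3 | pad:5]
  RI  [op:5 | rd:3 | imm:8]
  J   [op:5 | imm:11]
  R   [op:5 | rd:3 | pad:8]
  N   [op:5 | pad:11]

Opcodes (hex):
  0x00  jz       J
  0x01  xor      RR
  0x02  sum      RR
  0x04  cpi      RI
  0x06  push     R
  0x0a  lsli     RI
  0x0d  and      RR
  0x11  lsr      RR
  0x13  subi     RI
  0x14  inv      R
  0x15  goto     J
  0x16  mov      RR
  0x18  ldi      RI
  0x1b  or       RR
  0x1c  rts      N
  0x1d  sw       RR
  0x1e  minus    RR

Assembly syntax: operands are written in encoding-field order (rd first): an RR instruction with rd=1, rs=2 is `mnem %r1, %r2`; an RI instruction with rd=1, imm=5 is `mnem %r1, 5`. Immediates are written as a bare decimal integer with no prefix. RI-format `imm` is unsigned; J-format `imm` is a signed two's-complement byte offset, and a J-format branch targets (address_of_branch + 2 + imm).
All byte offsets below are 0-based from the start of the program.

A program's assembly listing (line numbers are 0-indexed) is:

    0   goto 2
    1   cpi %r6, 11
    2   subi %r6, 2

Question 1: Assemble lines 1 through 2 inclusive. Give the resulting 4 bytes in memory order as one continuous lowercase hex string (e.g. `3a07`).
L1: cpi op=0x4:5|rd=6:3|imm=11:8 ⇒ 0x260b ⇒ big 26 0b
L2: subi op=0x13:5|rd=6:3|imm=2:8 ⇒ 0x9e02 ⇒ big 9e 02

260b9e02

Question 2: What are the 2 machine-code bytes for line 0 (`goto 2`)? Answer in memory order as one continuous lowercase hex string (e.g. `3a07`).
0. goto fields op=0x15:5|imm=2:11 → word a802h → a8 02

a802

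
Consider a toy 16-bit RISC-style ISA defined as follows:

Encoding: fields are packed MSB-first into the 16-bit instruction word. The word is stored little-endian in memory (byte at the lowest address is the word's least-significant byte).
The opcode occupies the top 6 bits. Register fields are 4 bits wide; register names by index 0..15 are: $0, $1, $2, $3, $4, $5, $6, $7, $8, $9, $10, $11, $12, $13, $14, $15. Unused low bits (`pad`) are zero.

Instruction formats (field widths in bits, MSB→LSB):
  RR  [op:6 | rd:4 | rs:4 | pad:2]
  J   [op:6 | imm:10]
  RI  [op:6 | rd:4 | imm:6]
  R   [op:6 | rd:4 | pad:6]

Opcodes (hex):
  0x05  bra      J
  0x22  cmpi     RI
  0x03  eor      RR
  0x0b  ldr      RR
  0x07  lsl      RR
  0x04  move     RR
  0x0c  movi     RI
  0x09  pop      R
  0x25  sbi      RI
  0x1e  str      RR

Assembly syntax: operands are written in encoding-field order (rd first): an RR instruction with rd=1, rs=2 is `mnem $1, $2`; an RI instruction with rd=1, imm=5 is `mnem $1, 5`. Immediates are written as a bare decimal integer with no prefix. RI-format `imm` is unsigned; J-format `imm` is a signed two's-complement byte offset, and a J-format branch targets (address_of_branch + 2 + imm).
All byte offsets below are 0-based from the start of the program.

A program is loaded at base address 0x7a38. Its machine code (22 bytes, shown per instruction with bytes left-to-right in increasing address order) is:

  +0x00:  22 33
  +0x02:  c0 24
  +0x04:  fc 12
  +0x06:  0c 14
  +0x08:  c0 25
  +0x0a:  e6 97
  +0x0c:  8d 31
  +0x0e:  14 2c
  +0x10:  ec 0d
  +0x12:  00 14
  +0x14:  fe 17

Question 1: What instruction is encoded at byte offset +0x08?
@+08  little-endian(c0 25) = 0x25c0
  top 6b → 0x9 → pop [R]
  rd@[9:6]=0x7 ⇒ $7

pop $7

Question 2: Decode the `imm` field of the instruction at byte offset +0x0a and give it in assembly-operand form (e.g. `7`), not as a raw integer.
+0x0a: e6 97 ⇒ word 0x97e6 (little)
  opcode bits[15:10]=0x25: sbi/RI
  rd: (w>>6)&0xf=0xf → $15
  imm: (w>>0)&0x3f=0x26 → 38

38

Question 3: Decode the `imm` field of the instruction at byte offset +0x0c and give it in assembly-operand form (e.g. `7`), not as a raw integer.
off 0x0c: read 8d 31 as little → 0x318d
  opcode bits[15:10]=0xc: movi/RI
  rd: (w>>6)&0xf=0x6 → $6
  imm: (w>>0)&0x3f=0xd → 13

13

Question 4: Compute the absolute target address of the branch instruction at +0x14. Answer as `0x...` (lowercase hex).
off 0x14: read fe 17 as little → 0x17fe
  opcode bits[15:10]=0x5: bra/J
  imm@[9:0]=0x3fe (s10→-2) ⇒ -2
  target = base 0x7a38 + off 0x14 + 2 + imm -2 = 0x7a4c

0x7a4c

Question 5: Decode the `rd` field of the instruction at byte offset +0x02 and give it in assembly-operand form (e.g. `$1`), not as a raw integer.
$3

off 0x02: read c0 24 as little → 0x24c0
  op=0x24c0>>10=0x9 ⇒ pop (R)
  [9:6] rd=3 = $3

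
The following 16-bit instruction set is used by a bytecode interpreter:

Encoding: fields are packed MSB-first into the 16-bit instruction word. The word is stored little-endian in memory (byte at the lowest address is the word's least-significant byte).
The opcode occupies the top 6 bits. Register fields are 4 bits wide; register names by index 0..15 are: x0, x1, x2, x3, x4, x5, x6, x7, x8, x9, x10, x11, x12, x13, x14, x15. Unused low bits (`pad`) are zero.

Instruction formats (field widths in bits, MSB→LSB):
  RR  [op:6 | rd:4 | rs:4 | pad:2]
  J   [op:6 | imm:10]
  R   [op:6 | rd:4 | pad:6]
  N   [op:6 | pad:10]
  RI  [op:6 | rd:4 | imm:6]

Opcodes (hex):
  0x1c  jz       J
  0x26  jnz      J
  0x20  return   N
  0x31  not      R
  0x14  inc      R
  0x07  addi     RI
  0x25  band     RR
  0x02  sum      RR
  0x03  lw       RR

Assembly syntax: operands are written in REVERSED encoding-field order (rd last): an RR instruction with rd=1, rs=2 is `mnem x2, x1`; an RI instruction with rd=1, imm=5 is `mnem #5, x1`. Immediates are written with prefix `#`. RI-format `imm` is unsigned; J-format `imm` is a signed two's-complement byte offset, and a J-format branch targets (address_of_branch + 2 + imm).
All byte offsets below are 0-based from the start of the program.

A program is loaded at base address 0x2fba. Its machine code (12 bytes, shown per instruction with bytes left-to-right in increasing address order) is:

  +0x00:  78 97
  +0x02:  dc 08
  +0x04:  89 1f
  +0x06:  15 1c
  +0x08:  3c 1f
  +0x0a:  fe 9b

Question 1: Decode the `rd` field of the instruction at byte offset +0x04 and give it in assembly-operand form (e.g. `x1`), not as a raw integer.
x14

[04] 89 1f → 0x1f89
  op=0x1f89>>10=0x7 ⇒ addi (RI)
  rd@[9:6]=0xe ⇒ x14
  imm@[5:0]=0x9 ⇒ #9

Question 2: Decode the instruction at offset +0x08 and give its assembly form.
addi #60, x12

[08] 3c 1f → 0x1f3c
  top 6b → 0x7 → addi [RI]
  rd: (w>>6)&0xf=0xc → x12
  imm: (w>>0)&0x3f=0x3c → #60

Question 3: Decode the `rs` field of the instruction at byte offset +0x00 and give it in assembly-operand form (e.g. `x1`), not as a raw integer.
[00] 78 97 → 0x9778
  op=0x9778>>10=0x25 ⇒ band (RR)
  [9:6] rd=13 = x13
  [5:2] rs=14 = x14

x14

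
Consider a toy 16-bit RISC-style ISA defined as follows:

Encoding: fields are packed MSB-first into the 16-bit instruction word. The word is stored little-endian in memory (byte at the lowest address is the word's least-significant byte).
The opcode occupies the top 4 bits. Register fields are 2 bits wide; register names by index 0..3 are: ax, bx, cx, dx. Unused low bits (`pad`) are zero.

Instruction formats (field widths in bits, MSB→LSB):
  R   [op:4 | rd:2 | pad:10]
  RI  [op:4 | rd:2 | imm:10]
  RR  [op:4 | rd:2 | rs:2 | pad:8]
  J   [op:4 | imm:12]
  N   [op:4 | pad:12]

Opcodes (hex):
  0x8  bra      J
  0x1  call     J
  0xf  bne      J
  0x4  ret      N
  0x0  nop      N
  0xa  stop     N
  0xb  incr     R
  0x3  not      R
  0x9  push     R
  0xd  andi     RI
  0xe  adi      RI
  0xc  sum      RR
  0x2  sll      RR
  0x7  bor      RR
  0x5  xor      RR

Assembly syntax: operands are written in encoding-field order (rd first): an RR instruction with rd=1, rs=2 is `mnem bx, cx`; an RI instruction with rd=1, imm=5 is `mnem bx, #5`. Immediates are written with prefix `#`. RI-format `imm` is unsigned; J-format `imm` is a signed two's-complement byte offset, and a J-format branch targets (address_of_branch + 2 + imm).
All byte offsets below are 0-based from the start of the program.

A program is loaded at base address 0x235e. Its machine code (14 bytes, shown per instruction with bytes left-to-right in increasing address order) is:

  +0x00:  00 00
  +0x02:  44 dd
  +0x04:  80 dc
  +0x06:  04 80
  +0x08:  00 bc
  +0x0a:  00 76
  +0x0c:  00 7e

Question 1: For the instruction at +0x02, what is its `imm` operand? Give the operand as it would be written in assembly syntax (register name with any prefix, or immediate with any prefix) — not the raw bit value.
#324

+0x02: 44 dd ⇒ word 0xdd44 (little)
  top 4b → 0xd → andi [RI]
  rd@[11:10]=0x3 ⇒ dx
  imm@[9:0]=0x144 ⇒ #324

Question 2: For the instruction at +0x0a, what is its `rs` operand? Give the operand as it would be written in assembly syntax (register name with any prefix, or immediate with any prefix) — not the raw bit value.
cx

@+0a  little-endian(00 76) = 0x7600
  op=0x7600>>12=0x7 ⇒ bor (RR)
  rd@[11:10]=0x1 ⇒ bx
  rs@[9:8]=0x2 ⇒ cx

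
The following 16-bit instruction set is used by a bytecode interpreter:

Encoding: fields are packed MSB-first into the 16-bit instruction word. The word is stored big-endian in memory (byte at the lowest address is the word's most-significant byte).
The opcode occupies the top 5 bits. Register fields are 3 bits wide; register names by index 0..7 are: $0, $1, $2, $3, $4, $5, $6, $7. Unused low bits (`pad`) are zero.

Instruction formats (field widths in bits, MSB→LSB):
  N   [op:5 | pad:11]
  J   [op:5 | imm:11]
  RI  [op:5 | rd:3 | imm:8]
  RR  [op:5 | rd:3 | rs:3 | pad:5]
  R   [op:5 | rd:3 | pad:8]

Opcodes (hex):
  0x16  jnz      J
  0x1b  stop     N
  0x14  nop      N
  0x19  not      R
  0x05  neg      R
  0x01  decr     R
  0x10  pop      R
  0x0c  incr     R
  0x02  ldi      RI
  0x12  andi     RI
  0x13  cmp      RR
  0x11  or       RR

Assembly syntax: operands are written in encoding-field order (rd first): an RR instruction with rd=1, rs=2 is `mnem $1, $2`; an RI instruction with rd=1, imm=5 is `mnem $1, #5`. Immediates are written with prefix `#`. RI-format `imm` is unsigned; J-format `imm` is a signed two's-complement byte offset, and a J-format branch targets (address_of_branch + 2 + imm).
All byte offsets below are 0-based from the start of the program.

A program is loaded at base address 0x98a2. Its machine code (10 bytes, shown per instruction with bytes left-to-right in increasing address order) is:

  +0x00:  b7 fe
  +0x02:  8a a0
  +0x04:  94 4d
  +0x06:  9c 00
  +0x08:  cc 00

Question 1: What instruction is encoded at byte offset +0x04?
[04] 94 4d → 0x944d
  opcode bits[15:11]=0x12: andi/RI
  [10:8] rd=4 = $4
  [7:0] imm=77 = #77

andi $4, #77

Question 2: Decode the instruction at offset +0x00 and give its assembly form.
jnz #-2

[00] b7 fe → 0xb7fe
  opcode bits[15:11]=0x16: jnz/J
  [10:0] imm=2046 (s11→-2) = #-2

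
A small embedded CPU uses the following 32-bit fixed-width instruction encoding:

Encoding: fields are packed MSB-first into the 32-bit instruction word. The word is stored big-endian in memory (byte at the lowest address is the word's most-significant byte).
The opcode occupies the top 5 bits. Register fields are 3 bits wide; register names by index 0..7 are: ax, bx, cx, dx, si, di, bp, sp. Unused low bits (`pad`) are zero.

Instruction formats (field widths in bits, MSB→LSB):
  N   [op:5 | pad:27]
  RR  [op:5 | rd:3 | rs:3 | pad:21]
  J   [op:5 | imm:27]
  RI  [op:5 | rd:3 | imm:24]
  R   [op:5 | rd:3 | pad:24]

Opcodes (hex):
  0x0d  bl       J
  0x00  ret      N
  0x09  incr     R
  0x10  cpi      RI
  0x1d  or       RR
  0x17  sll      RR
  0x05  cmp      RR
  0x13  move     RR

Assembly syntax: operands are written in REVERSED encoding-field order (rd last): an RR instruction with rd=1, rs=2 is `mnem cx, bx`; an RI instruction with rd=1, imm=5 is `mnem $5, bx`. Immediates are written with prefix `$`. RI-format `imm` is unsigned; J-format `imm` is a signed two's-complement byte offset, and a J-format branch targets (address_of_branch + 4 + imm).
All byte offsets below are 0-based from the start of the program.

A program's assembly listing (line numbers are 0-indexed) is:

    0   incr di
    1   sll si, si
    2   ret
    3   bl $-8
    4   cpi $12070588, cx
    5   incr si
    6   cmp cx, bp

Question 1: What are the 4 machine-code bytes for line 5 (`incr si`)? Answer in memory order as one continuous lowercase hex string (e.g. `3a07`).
4c000000

L5: incr op=0x9:5|rd=4:3|pad=0:24 ⇒ 0x4c000000 ⇒ big 4c 00 00 00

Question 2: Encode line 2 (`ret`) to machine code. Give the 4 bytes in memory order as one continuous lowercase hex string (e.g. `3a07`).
line 2 (ret): pack op=0x0:5|pad=0:27 = 0x00000000; big→ 00 00 00 00

00000000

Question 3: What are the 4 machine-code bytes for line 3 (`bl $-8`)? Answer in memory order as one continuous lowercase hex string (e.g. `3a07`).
L3: bl op=0xd:5|imm=-8:27 ⇒ 0x6ffffff8 ⇒ big 6f ff ff f8

6ffffff8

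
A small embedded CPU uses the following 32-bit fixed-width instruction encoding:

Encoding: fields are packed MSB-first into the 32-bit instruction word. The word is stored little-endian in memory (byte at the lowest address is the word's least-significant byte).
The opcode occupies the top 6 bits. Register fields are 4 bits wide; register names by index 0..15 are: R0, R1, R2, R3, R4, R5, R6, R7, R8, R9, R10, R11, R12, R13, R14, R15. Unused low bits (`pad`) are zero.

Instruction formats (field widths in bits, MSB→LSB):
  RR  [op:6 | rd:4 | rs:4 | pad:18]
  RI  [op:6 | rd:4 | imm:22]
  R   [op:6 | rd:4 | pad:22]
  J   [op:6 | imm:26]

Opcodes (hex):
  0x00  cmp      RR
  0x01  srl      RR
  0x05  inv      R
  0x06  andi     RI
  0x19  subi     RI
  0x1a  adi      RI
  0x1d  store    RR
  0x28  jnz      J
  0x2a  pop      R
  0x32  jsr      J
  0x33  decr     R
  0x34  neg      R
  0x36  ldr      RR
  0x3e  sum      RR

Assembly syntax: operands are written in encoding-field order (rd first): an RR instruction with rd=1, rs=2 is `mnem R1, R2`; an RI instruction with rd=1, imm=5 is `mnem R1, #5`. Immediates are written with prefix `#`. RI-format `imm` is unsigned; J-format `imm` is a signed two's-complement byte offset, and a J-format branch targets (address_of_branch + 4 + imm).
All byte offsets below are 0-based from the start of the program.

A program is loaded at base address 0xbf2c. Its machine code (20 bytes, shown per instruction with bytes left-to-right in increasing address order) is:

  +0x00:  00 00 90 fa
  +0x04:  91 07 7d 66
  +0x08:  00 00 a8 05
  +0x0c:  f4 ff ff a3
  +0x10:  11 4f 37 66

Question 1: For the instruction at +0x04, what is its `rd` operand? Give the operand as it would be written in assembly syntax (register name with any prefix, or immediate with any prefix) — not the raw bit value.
R9

[04] 91 07 7d 66 → 0x667d0791
  top 6b → 0x19 → subi [RI]
  rd: (w>>22)&0xf=0x9 → R9
  imm: (w>>0)&0x3fffff=0x3d0791 → #3999633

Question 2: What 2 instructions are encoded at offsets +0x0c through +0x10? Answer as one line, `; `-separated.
jnz #-12; subi R8, #3624721

+0x0c: f4 ff ff a3 ⇒ word 0xa3fffff4 (little)
  op=0xa3fffff4>>26=0x28 ⇒ jnz (J)
  [25:0] imm=67108852 (s26→-12) = #-12
+0x10: 11 4f 37 66 ⇒ word 0x66374f11 (little)
  op=0x66374f11>>26=0x19 ⇒ subi (RI)
  [25:22] rd=8 = R8
  [21:0] imm=3624721 = #3624721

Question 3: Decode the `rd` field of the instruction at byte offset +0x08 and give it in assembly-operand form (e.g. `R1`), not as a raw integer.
R6

off 0x08: read 00 00 a8 05 as little → 0x05a80000
  opcode bits[31:26]=0x1: srl/RR
  [25:22] rd=6 = R6
  [21:18] rs=10 = R10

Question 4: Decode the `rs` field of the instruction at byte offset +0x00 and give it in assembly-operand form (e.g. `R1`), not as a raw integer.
+0x00: 00 00 90 fa ⇒ word 0xfa900000 (little)
  op=0xfa900000>>26=0x3e ⇒ sum (RR)
  rd: (w>>22)&0xf=0xa → R10
  rs: (w>>18)&0xf=0x4 → R4

R4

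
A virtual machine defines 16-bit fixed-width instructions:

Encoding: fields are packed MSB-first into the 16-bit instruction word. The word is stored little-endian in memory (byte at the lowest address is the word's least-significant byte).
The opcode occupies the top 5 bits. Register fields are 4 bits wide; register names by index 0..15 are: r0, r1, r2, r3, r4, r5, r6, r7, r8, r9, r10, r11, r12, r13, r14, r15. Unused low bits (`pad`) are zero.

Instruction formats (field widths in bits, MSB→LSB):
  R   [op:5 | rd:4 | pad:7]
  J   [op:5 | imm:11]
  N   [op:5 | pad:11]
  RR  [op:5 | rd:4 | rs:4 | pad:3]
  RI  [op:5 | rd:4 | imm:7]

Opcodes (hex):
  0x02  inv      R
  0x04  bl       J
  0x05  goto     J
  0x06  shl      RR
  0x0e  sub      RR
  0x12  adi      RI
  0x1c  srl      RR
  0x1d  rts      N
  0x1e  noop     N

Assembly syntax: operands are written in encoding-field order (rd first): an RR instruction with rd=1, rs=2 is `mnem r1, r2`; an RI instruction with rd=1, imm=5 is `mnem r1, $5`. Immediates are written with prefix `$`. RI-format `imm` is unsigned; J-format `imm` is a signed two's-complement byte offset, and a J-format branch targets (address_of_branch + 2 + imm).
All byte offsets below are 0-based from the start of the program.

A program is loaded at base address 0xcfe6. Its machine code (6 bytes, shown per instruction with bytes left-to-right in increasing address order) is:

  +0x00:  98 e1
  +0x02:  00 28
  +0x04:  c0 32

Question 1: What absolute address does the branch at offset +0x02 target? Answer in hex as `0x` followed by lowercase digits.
+0x02: 00 28 ⇒ word 0x2800 (little)
  opcode bits[15:11]=0x5: goto/J
  [10:0] imm=0 = $0
  target = base 0xcfe6 + off 0x02 + 2 + imm 0 = 0xcfea

0xcfea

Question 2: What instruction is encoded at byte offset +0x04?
shl r5, r8

+0x04: c0 32 ⇒ word 0x32c0 (little)
  op=0x32c0>>11=0x6 ⇒ shl (RR)
  [10:7] rd=5 = r5
  [6:3] rs=8 = r8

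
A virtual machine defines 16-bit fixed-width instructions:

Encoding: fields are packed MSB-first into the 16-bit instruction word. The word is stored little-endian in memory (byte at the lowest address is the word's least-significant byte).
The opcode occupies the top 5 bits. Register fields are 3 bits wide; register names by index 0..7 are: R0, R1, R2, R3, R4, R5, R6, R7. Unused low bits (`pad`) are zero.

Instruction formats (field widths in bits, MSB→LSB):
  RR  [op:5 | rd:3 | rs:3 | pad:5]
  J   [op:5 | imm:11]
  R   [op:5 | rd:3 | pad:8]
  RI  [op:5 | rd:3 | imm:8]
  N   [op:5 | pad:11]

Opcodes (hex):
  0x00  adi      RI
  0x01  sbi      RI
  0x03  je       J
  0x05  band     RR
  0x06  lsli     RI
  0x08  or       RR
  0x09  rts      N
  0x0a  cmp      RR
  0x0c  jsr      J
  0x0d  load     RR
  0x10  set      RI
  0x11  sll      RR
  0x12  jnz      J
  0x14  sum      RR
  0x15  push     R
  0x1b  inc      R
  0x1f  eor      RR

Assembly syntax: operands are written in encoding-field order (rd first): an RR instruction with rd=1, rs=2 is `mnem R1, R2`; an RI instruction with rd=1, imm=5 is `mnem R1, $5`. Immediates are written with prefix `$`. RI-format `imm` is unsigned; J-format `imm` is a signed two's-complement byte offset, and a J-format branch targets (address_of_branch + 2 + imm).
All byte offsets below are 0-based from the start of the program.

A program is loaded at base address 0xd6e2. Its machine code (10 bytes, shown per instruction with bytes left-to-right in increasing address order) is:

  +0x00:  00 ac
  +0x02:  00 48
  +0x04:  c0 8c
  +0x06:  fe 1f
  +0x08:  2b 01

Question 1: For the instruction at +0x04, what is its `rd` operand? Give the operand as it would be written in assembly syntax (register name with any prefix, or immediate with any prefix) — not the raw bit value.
R4

off 0x04: read c0 8c as little → 0x8cc0
  opcode bits[15:11]=0x11: sll/RR
  rd: (w>>8)&0x7=0x4 → R4
  rs: (w>>5)&0x7=0x6 → R6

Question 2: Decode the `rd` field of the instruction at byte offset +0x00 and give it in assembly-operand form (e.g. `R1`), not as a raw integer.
@+00  little-endian(00 ac) = 0xac00
  top 5b → 0x15 → push [R]
  [10:8] rd=4 = R4

R4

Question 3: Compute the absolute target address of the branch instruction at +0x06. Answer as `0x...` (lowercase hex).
0xd6e8

off 0x06: read fe 1f as little → 0x1ffe
  top 5b → 0x3 → je [J]
  imm@[10:0]=0x7fe (s11→-2) ⇒ $-2
  target = base 0xd6e2 + off 0x06 + 2 + imm -2 = 0xd6e8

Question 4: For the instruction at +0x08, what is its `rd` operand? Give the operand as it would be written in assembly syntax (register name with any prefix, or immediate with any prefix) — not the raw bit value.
+0x08: 2b 01 ⇒ word 0x012b (little)
  opcode bits[15:11]=0x0: adi/RI
  rd: (w>>8)&0x7=0x1 → R1
  imm: (w>>0)&0xff=0x2b → $43

R1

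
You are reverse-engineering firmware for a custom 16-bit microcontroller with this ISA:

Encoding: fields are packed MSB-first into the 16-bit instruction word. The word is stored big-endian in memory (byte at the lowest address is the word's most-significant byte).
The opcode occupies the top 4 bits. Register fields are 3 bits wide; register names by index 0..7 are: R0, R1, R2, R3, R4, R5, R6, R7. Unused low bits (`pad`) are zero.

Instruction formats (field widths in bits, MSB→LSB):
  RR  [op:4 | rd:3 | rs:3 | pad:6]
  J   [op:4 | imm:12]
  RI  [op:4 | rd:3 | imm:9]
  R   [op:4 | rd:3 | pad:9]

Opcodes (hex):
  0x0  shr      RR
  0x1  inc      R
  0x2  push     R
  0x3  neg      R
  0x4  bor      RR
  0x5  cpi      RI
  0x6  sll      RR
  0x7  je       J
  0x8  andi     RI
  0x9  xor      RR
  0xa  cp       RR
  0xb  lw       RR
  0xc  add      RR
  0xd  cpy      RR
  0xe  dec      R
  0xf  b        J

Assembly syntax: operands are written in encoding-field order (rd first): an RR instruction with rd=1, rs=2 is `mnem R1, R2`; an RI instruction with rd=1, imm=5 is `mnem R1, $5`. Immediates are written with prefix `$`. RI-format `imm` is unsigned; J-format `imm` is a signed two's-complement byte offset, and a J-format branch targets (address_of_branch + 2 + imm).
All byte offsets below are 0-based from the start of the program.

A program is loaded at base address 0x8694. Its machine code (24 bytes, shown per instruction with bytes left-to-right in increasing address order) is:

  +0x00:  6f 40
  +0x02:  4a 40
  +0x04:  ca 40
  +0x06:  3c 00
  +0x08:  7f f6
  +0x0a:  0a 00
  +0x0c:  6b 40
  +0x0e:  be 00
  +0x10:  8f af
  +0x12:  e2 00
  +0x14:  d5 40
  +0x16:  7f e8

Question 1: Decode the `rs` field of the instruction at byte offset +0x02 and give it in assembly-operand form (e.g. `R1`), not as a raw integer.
R1

@+02  big-endian(4a 40) = 0x4a40
  top 4b → 0x4 → bor [RR]
  rd: (w>>9)&0x7=0x5 → R5
  rs: (w>>6)&0x7=0x1 → R1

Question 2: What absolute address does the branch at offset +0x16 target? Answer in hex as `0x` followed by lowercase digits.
0x8694

@+16  big-endian(7f e8) = 0x7fe8
  top 4b → 0x7 → je [J]
  [11:0] imm=4072 (s12→-24) = $-24
  target = base 0x8694 + off 0x16 + 2 + imm -24 = 0x8694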